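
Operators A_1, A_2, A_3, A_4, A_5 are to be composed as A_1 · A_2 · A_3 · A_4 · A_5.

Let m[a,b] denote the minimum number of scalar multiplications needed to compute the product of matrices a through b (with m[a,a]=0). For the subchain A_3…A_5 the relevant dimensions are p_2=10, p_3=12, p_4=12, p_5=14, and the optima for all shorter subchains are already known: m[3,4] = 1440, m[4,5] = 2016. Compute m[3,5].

3120

m[3,5] = min over k∈[3,4] of m[3,k]+m[k+1,5]+p_{2}·p_k·p_{5}.
k=3: 0 + 2016 + 10·12·14 = 3696; k=4: 1440 + 0 + 10·12·14 = 3120.
Minimum: 3120 at k=4.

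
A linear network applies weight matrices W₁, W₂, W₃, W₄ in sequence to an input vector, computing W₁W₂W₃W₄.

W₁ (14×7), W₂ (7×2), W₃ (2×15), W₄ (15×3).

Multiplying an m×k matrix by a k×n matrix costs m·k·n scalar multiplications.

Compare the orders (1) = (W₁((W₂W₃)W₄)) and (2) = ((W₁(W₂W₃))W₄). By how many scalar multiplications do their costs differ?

1491

Order (1) = (W₁((W₂W₃)W₄)): (W₂W₃): 7×2 by 2×15 → 7×15, cost 7·2·15 = 210; ((W₂W₃)W₄): 7×15 by 15×3 → 7×3, cost 7·15·3 = 315; cumulative 525; (W₁((W₂W₃)W₄)): 14×7 by 7×3 → 14×3, cost 14·7·3 = 294; cumulative 819. Total 819.
Order (2) = ((W₁(W₂W₃))W₄): (W₂W₃): 7×2 by 2×15 → 7×15, cost 7·2·15 = 210; (W₁(W₂W₃)): 14×7 by 7×15 → 14×15, cost 14·7·15 = 1470; cumulative 1680; ((W₁(W₂W₃))W₄): 14×15 by 15×3 → 14×3, cost 14·15·3 = 630; cumulative 2310. Total 2310.
Difference: |819 − 2310| = 1491.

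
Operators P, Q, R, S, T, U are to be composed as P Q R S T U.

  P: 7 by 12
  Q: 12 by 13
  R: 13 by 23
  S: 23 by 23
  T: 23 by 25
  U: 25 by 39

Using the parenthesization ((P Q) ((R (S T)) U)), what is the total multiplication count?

(P Q): 7×12 by 12×13 → 7×13, cost 7·12·13 = 1092
(S T): 23×23 by 23×25 → 23×25, cost 23·23·25 = 13225
(R (S T)): 13×23 by 23×25 → 13×25, cost 13·23·25 = 7475; cumulative 20700
((R (S T)) U): 13×25 by 25×39 → 13×39, cost 13·25·39 = 12675; cumulative 33375
((P Q) ((R (S T)) U)): 7×13 by 13×39 → 7×39, cost 7·13·39 = 3549; cumulative 38016
Total: 38016 scalar multiplications.

38016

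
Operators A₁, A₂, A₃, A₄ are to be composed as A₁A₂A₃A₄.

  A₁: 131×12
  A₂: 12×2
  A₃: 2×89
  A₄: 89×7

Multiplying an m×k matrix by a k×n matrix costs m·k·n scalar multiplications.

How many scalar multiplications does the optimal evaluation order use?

6224

Adjacent pairs: A₁A₂ = 131·12·2 = 3144; A₂A₃ = 12·2·89 = 2136; A₃A₄ = 2·89·7 = 1246.
Length 3: A₁..A₃: k=1: 0+2136+131·12·89=142044; k=2: 3144+0+131·2·89=26462 → min 26462 | A₂..A₄: k=2: 0+1246+12·2·7=1414; k=3: 2136+0+12·89·7=9612 → min 1414.
Length 4: A₁..A₄: k=1: 0+1414+131·12·7=12418; k=2: 3144+1246+131·2·7=6224; k=3: 26462+0+131·89·7=108075 → min 6224.
Optimal order: ((A₁A₂)(A₃A₄)) with cost 6224.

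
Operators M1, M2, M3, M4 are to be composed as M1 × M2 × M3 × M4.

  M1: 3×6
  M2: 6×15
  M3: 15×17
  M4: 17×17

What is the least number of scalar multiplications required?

1902

Adjacent pairs: M1M2 = 3·6·15 = 270; M2M3 = 6·15·17 = 1530; M3M4 = 15·17·17 = 4335.
Length 3: M1..M3: k=1: 0+1530+3·6·17=1836; k=2: 270+0+3·15·17=1035 → min 1035 | M2..M4: k=2: 0+4335+6·15·17=5865; k=3: 1530+0+6·17·17=3264 → min 3264.
Length 4: M1..M4: k=1: 0+3264+3·6·17=3570; k=2: 270+4335+3·15·17=5370; k=3: 1035+0+3·17·17=1902 → min 1902.
Optimal order: (((M1 × M2) × M3) × M4) with cost 1902.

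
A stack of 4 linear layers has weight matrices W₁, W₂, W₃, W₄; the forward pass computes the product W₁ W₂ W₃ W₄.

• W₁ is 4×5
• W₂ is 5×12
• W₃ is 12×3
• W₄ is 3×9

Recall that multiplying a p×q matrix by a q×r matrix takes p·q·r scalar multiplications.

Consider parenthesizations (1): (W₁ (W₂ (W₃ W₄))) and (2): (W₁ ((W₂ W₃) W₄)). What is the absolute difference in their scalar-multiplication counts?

Order (1) = (W₁ (W₂ (W₃ W₄))): (W₃ W₄): 12×3 by 3×9 → 12×9, cost 12·3·9 = 324; (W₂ (W₃ W₄)): 5×12 by 12×9 → 5×9, cost 5·12·9 = 540; cumulative 864; (W₁ (W₂ (W₃ W₄))): 4×5 by 5×9 → 4×9, cost 4·5·9 = 180; cumulative 1044. Total 1044.
Order (2) = (W₁ ((W₂ W₃) W₄)): (W₂ W₃): 5×12 by 12×3 → 5×3, cost 5·12·3 = 180; ((W₂ W₃) W₄): 5×3 by 3×9 → 5×9, cost 5·3·9 = 135; cumulative 315; (W₁ ((W₂ W₃) W₄)): 4×5 by 5×9 → 4×9, cost 4·5·9 = 180; cumulative 495. Total 495.
Difference: |1044 − 495| = 549.

549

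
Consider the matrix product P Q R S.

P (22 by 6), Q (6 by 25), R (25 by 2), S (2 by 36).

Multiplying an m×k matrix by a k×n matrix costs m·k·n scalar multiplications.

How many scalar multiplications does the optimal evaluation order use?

Adjacent pairs: PQ = 22·6·25 = 3300; QR = 6·25·2 = 300; RS = 25·2·36 = 1800.
Length 3: P..R: k=1: 0+300+22·6·2=564; k=2: 3300+0+22·25·2=4400 → min 564 | Q..S: k=2: 0+1800+6·25·36=7200; k=3: 300+0+6·2·36=732 → min 732.
Length 4: P..S: k=1: 0+732+22·6·36=5484; k=2: 3300+1800+22·25·36=24900; k=3: 564+0+22·2·36=2148 → min 2148.
Optimal order: ((P (Q R)) S) with cost 2148.

2148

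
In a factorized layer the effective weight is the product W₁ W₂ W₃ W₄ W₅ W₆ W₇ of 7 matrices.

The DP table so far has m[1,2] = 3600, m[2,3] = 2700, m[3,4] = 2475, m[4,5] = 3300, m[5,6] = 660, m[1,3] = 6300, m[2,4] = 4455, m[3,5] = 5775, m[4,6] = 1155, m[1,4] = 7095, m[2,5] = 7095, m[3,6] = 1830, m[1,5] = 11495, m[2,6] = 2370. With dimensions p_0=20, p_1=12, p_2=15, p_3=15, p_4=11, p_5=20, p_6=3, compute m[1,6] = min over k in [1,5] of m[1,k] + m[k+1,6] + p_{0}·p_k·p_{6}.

m[1,6] = min over k∈[1,5] of m[1,k]+m[k+1,6]+p_{0}·p_k·p_{6}.
k=1: 0 + 2370 + 20·12·3 = 3090; k=2: 3600 + 1830 + 20·15·3 = 6330; k=3: 6300 + 1155 + 20·15·3 = 8355; k=4: 7095 + 660 + 20·11·3 = 8415; k=5: 11495 + 0 + 20·20·3 = 12695.
Minimum: 3090 at k=1.

3090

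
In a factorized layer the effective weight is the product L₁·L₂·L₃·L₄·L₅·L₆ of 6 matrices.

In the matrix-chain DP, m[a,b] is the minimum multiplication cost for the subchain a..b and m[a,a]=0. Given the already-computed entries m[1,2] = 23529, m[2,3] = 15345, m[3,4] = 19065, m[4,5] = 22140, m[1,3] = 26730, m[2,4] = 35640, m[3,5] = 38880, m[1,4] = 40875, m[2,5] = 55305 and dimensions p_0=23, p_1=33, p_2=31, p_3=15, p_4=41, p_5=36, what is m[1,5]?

m[1,5] = min over k∈[1,4] of m[1,k]+m[k+1,5]+p_{0}·p_k·p_{5}.
k=1: 0 + 55305 + 23·33·36 = 82629; k=2: 23529 + 38880 + 23·31·36 = 88077; k=3: 26730 + 22140 + 23·15·36 = 61290; k=4: 40875 + 0 + 23·41·36 = 74823.
Minimum: 61290 at k=3.

61290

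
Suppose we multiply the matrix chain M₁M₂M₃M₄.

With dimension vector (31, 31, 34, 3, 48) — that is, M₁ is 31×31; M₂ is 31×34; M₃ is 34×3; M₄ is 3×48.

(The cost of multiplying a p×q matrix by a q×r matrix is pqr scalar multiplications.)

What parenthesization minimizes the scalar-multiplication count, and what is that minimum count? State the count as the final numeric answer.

Adjacent pairs: M₁M₂ = 31·31·34 = 32674; M₂M₃ = 31·34·3 = 3162; M₃M₄ = 34·3·48 = 4896.
Length 3: M₁..M₃: k=1: 0+3162+31·31·3=6045; k=2: 32674+0+31·34·3=35836 → min 6045 | M₂..M₄: k=2: 0+4896+31·34·48=55488; k=3: 3162+0+31·3·48=7626 → min 7626.
Length 4: M₁..M₄: k=1: 0+7626+31·31·48=53754; k=2: 32674+4896+31·34·48=88162; k=3: 6045+0+31·3·48=10509 → min 10509.
Optimal parenthesization: ((M₁(M₂M₃))M₄) with cost 10509.

10509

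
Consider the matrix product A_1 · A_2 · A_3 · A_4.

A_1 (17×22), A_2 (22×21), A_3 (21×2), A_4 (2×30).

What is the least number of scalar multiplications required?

2692

Adjacent pairs: A_1A_2 = 17·22·21 = 7854; A_2A_3 = 22·21·2 = 924; A_3A_4 = 21·2·30 = 1260.
Length 3: A_1..A_3: k=1: 0+924+17·22·2=1672; k=2: 7854+0+17·21·2=8568 → min 1672 | A_2..A_4: k=2: 0+1260+22·21·30=15120; k=3: 924+0+22·2·30=2244 → min 2244.
Length 4: A_1..A_4: k=1: 0+2244+17·22·30=13464; k=2: 7854+1260+17·21·30=19824; k=3: 1672+0+17·2·30=2692 → min 2692.
Optimal order: ((A_1 · (A_2 · A_3)) · A_4) with cost 2692.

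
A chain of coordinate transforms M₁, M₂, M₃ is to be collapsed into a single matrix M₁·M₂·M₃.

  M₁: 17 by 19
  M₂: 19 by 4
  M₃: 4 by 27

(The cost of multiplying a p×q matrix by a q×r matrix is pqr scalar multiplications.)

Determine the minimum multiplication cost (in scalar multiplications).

Order (M₁·(M₂·M₃)): (M₂·M₃): 19×4 by 4×27 → 19×27, cost 19·4·27 = 2052; (M₁·(M₂·M₃)): 17×19 by 19×27 → 17×27, cost 17·19·27 = 8721; cumulative 10773. Total 10773.
Order ((M₁·M₂)·M₃): (M₁·M₂): 17×19 by 19×4 → 17×4, cost 17·19·4 = 1292; ((M₁·M₂)·M₃): 17×4 by 4×27 → 17×27, cost 17·4·27 = 1836; cumulative 3128. Total 3128.
Minimum: 3128.

3128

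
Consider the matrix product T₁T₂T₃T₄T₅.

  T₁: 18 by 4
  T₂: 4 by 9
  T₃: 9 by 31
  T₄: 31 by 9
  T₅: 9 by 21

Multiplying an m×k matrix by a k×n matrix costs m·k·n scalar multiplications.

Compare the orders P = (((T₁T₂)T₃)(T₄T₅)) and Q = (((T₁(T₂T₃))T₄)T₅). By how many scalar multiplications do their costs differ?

Order P = (((T₁T₂)T₃)(T₄T₅)): (T₁T₂): 18×4 by 4×9 → 18×9, cost 18·4·9 = 648; ((T₁T₂)T₃): 18×9 by 9×31 → 18×31, cost 18·9·31 = 5022; cumulative 5670; (T₄T₅): 31×9 by 9×21 → 31×21, cost 31·9·21 = 5859; (((T₁T₂)T₃)(T₄T₅)): 18×31 by 31×21 → 18×21, cost 18·31·21 = 11718; cumulative 23247. Total 23247.
Order Q = (((T₁(T₂T₃))T₄)T₅): (T₂T₃): 4×9 by 9×31 → 4×31, cost 4·9·31 = 1116; (T₁(T₂T₃)): 18×4 by 4×31 → 18×31, cost 18·4·31 = 2232; cumulative 3348; ((T₁(T₂T₃))T₄): 18×31 by 31×9 → 18×9, cost 18·31·9 = 5022; cumulative 8370; (((T₁(T₂T₃))T₄)T₅): 18×9 by 9×21 → 18×21, cost 18·9·21 = 3402; cumulative 11772. Total 11772.
Difference: |23247 − 11772| = 11475.

11475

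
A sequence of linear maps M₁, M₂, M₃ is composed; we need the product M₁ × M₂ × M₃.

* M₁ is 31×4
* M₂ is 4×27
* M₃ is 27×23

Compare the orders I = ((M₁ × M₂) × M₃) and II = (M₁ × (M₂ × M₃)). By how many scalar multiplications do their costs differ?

17263

Order I = ((M₁ × M₂) × M₃): (M₁ × M₂): 31×4 by 4×27 → 31×27, cost 31·4·27 = 3348; ((M₁ × M₂) × M₃): 31×27 by 27×23 → 31×23, cost 31·27·23 = 19251; cumulative 22599. Total 22599.
Order II = (M₁ × (M₂ × M₃)): (M₂ × M₃): 4×27 by 27×23 → 4×23, cost 4·27·23 = 2484; (M₁ × (M₂ × M₃)): 31×4 by 4×23 → 31×23, cost 31·4·23 = 2852; cumulative 5336. Total 5336.
Difference: |22599 − 5336| = 17263.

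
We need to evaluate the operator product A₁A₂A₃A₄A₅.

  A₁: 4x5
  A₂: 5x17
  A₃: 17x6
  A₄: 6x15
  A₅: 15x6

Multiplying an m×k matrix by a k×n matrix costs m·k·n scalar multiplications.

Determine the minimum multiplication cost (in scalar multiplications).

1314

Adjacent pairs: A₁A₂ = 4·5·17 = 340; A₂A₃ = 5·17·6 = 510; A₃A₄ = 17·6·15 = 1530; A₄A₅ = 6·15·6 = 540.
Length 3: A₁..A₃: k=1: 0+510+4·5·6=630; k=2: 340+0+4·17·6=748 → min 630 | A₂..A₄: k=2: 0+1530+5·17·15=2805; k=3: 510+0+5·6·15=960 → min 960 | A₃..A₅: k=3: 0+540+17·6·6=1152; k=4: 1530+0+17·15·6=3060 → min 1152.
Length 4: A₁..A₄: k=1: 0+960+4·5·15=1260; k=2: 340+1530+4·17·15=2890; k=3: 630+0+4·6·15=990 → min 990 | A₂..A₅: k=2: 0+1152+5·17·6=1662; k=3: 510+540+5·6·6=1230; k=4: 960+0+5·15·6=1410 → min 1230.
Length 5: A₁..A₅: k=1: 0+1230+4·5·6=1350; k=2: 340+1152+4·17·6=1900; k=3: 630+540+4·6·6=1314; k=4: 990+0+4·15·6=1350 → min 1314.
Optimal order: ((A₁(A₂A₃))(A₄A₅)) with cost 1314.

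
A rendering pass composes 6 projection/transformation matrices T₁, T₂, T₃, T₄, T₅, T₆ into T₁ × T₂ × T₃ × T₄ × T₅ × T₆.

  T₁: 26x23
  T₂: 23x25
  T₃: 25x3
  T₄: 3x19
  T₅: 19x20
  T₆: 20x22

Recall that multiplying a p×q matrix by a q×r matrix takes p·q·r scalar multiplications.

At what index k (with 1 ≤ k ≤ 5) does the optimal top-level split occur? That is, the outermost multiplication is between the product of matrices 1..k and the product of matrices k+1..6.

3

Adjacent pairs: T₁T₂ = 26·23·25 = 14950; T₂T₃ = 23·25·3 = 1725; T₃T₄ = 25·3·19 = 1425; T₄T₅ = 3·19·20 = 1140; T₅T₆ = 19·20·22 = 8360.
Length 3: T₁..T₃: k=1: 0+1725+26·23·3=3519; k=2: 14950+0+26·25·3=16900 → min 3519 | T₂..T₄: k=2: 0+1425+23·25·19=12350; k=3: 1725+0+23·3·19=3036 → min 3036 | T₃..T₅: k=3: 0+1140+25·3·20=2640; k=4: 1425+0+25·19·20=10925 → min 2640 | T₄..T₆: k=4: 0+8360+3·19·22=9614; k=5: 1140+0+3·20·22=2460 → min 2460.
Length 4: T₁..T₄: k=1: 0+3036+26·23·19=14398; k=2: 14950+1425+26·25·19=28725; k=3: 3519+0+26·3·19=5001 → min 5001 | T₂..T₅: k=2: 0+2640+23·25·20=14140; k=3: 1725+1140+23·3·20=4245; k=4: 3036+0+23·19·20=11776 → min 4245 | T₃..T₆: k=3: 0+2460+25·3·22=4110; k=4: 1425+8360+25·19·22=20235; k=5: 2640+0+25·20·22=13640 → min 4110.
Length 5: T₁..T₅: k=1: 0+4245+26·23·20=16205; k=2: 14950+2640+26·25·20=30590; k=3: 3519+1140+26·3·20=6219; k=4: 5001+0+26·19·20=14881 → min 6219 | T₂..T₆: k=2: 0+4110+23·25·22=16760; k=3: 1725+2460+23·3·22=5703; k=4: 3036+8360+23·19·22=21010; k=5: 4245+0+23·20·22=14365 → min 5703.
Top-level splits: k=1: (T₁..T₁)·(T₂..T₆) → 0+5703+26·23·22 = 18859; k=2: (T₁..T₂)·(T₃..T₆) → 14950+4110+26·25·22 = 33360; k=3: (T₁..T₃)·(T₄..T₆) → 3519+2460+26·3·22 = 7695; k=4: (T₁..T₄)·(T₅..T₆) → 5001+8360+26·19·22 = 24229; k=5: (T₁..T₅)·(T₆..T₆) → 6219+0+26·20·22 = 17659.
Best split is after T₃, i.e. k = 3.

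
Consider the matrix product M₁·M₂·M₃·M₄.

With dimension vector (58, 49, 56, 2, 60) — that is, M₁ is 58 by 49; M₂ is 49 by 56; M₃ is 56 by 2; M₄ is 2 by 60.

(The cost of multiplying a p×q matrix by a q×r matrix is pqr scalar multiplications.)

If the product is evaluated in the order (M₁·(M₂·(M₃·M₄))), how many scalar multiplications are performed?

341880

(M₃·M₄): 56×2 by 2×60 → 56×60, cost 56·2·60 = 6720
(M₂·(M₃·M₄)): 49×56 by 56×60 → 49×60, cost 49·56·60 = 164640; cumulative 171360
(M₁·(M₂·(M₃·M₄))): 58×49 by 49×60 → 58×60, cost 58·49·60 = 170520; cumulative 341880
Total: 341880 scalar multiplications.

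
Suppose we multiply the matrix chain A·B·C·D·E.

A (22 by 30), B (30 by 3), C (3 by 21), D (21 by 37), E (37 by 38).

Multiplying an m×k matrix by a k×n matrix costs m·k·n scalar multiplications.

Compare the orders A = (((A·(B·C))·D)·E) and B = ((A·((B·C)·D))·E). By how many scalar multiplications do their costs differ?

16776

Order A = (((A·(B·C))·D)·E): (B·C): 30×3 by 3×21 → 30×21, cost 30·3·21 = 1890; (A·(B·C)): 22×30 by 30×21 → 22×21, cost 22·30·21 = 13860; cumulative 15750; ((A·(B·C))·D): 22×21 by 21×37 → 22×37, cost 22·21·37 = 17094; cumulative 32844; (((A·(B·C))·D)·E): 22×37 by 37×38 → 22×38, cost 22·37·38 = 30932; cumulative 63776. Total 63776.
Order B = ((A·((B·C)·D))·E): (B·C): 30×3 by 3×21 → 30×21, cost 30·3·21 = 1890; ((B·C)·D): 30×21 by 21×37 → 30×37, cost 30·21·37 = 23310; cumulative 25200; (A·((B·C)·D)): 22×30 by 30×37 → 22×37, cost 22·30·37 = 24420; cumulative 49620; ((A·((B·C)·D))·E): 22×37 by 37×38 → 22×38, cost 22·37·38 = 30932; cumulative 80552. Total 80552.
Difference: |63776 − 80552| = 16776.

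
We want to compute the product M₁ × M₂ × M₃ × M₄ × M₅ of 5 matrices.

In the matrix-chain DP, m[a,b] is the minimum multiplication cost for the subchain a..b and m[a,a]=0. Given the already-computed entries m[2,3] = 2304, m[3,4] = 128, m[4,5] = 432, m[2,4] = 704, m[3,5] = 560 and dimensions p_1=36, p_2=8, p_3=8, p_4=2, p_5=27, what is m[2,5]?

2648

m[2,5] = min over k∈[2,4] of m[2,k]+m[k+1,5]+p_{1}·p_k·p_{5}.
k=2: 0 + 560 + 36·8·27 = 8336; k=3: 2304 + 432 + 36·8·27 = 10512; k=4: 704 + 0 + 36·2·27 = 2648.
Minimum: 2648 at k=4.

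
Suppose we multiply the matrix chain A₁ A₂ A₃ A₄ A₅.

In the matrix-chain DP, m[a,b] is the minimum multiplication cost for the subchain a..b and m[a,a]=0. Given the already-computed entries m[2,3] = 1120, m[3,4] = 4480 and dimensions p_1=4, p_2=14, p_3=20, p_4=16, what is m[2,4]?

m[2,4] = min over k∈[2,3] of m[2,k]+m[k+1,4]+p_{1}·p_k·p_{4}.
k=2: 0 + 4480 + 4·14·16 = 5376; k=3: 1120 + 0 + 4·20·16 = 2400.
Minimum: 2400 at k=3.

2400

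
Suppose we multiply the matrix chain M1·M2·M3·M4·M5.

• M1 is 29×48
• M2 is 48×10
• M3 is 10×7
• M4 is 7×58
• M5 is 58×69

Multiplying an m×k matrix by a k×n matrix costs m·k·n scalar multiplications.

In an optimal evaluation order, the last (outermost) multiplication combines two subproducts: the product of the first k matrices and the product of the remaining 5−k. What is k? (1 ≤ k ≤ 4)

Adjacent pairs: M1M2 = 29·48·10 = 13920; M2M3 = 48·10·7 = 3360; M3M4 = 10·7·58 = 4060; M4M5 = 7·58·69 = 28014.
Length 3: M1..M3: k=1: 0+3360+29·48·7=13104; k=2: 13920+0+29·10·7=15950 → min 13104 | M2..M4: k=2: 0+4060+48·10·58=31900; k=3: 3360+0+48·7·58=22848 → min 22848 | M3..M5: k=3: 0+28014+10·7·69=32844; k=4: 4060+0+10·58·69=44080 → min 32844.
Length 4: M1..M4: k=1: 0+22848+29·48·58=103584; k=2: 13920+4060+29·10·58=34800; k=3: 13104+0+29·7·58=24878 → min 24878 | M2..M5: k=2: 0+32844+48·10·69=65964; k=3: 3360+28014+48·7·69=54558; k=4: 22848+0+48·58·69=214944 → min 54558.
Top-level splits: k=1: (M1..M1)·(M2..M5) → 0+54558+29·48·69 = 150606; k=2: (M1..M2)·(M3..M5) → 13920+32844+29·10·69 = 66774; k=3: (M1..M3)·(M4..M5) → 13104+28014+29·7·69 = 55125; k=4: (M1..M4)·(M5..M5) → 24878+0+29·58·69 = 140936.
Best split is after M3, i.e. k = 3.

3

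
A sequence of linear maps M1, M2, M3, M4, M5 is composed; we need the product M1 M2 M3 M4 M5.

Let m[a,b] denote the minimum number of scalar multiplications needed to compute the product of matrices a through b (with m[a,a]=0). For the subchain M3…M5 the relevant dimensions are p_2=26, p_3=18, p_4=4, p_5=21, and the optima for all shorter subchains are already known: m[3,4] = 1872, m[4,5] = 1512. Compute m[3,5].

4056

m[3,5] = min over k∈[3,4] of m[3,k]+m[k+1,5]+p_{2}·p_k·p_{5}.
k=3: 0 + 1512 + 26·18·21 = 11340; k=4: 1872 + 0 + 26·4·21 = 4056.
Minimum: 4056 at k=4.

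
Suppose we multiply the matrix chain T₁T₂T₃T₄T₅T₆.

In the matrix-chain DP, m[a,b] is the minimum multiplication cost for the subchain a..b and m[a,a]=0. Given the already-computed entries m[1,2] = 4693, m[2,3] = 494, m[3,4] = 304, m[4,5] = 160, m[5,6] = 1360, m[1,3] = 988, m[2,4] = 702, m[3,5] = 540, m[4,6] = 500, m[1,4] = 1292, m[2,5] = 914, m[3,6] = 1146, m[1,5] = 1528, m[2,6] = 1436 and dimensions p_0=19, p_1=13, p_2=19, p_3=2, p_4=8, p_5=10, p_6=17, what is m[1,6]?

m[1,6] = min over k∈[1,5] of m[1,k]+m[k+1,6]+p_{0}·p_k·p_{6}.
k=1: 0 + 1436 + 19·13·17 = 5635; k=2: 4693 + 1146 + 19·19·17 = 11976; k=3: 988 + 500 + 19·2·17 = 2134; k=4: 1292 + 1360 + 19·8·17 = 5236; k=5: 1528 + 0 + 19·10·17 = 4758.
Minimum: 2134 at k=3.

2134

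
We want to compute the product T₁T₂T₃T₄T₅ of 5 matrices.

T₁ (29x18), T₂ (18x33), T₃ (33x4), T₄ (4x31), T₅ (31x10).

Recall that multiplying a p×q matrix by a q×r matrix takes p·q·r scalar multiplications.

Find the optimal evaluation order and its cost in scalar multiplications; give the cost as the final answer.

6864

Adjacent pairs: T₁T₂ = 29·18·33 = 17226; T₂T₃ = 18·33·4 = 2376; T₃T₄ = 33·4·31 = 4092; T₄T₅ = 4·31·10 = 1240.
Length 3: T₁..T₃: k=1: 0+2376+29·18·4=4464; k=2: 17226+0+29·33·4=21054 → min 4464 | T₂..T₄: k=2: 0+4092+18·33·31=22506; k=3: 2376+0+18·4·31=4608 → min 4608 | T₃..T₅: k=3: 0+1240+33·4·10=2560; k=4: 4092+0+33·31·10=14322 → min 2560.
Length 4: T₁..T₄: k=1: 0+4608+29·18·31=20790; k=2: 17226+4092+29·33·31=50985; k=3: 4464+0+29·4·31=8060 → min 8060 | T₂..T₅: k=2: 0+2560+18·33·10=8500; k=3: 2376+1240+18·4·10=4336; k=4: 4608+0+18·31·10=10188 → min 4336.
Length 5: T₁..T₅: k=1: 0+4336+29·18·10=9556; k=2: 17226+2560+29·33·10=29356; k=3: 4464+1240+29·4·10=6864; k=4: 8060+0+29·31·10=17050 → min 6864.
Optimal parenthesization: ((T₁(T₂T₃))(T₄T₅)) with cost 6864.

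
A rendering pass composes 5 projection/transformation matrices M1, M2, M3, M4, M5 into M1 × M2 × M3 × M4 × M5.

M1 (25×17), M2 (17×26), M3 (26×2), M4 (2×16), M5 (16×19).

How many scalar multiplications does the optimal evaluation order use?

Adjacent pairs: M1M2 = 25·17·26 = 11050; M2M3 = 17·26·2 = 884; M3M4 = 26·2·16 = 832; M4M5 = 2·16·19 = 608.
Length 3: M1..M3: k=1: 0+884+25·17·2=1734; k=2: 11050+0+25·26·2=12350 → min 1734 | M2..M4: k=2: 0+832+17·26·16=7904; k=3: 884+0+17·2·16=1428 → min 1428 | M3..M5: k=3: 0+608+26·2·19=1596; k=4: 832+0+26·16·19=8736 → min 1596.
Length 4: M1..M4: k=1: 0+1428+25·17·16=8228; k=2: 11050+832+25·26·16=22282; k=3: 1734+0+25·2·16=2534 → min 2534 | M2..M5: k=2: 0+1596+17·26·19=9994; k=3: 884+608+17·2·19=2138; k=4: 1428+0+17·16·19=6596 → min 2138.
Length 5: M1..M5: k=1: 0+2138+25·17·19=10213; k=2: 11050+1596+25·26·19=24996; k=3: 1734+608+25·2·19=3292; k=4: 2534+0+25·16·19=10134 → min 3292.
Optimal order: ((M1 × (M2 × M3)) × (M4 × M5)) with cost 3292.

3292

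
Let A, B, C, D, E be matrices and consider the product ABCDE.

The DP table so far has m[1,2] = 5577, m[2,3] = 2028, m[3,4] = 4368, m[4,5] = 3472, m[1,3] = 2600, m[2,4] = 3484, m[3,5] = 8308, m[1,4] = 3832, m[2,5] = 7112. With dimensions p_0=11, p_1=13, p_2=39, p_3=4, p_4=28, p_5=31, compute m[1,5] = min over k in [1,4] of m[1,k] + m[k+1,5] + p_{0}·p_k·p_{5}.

7436

m[1,5] = min over k∈[1,4] of m[1,k]+m[k+1,5]+p_{0}·p_k·p_{5}.
k=1: 0 + 7112 + 11·13·31 = 11545; k=2: 5577 + 8308 + 11·39·31 = 27184; k=3: 2600 + 3472 + 11·4·31 = 7436; k=4: 3832 + 0 + 11·28·31 = 13380.
Minimum: 7436 at k=3.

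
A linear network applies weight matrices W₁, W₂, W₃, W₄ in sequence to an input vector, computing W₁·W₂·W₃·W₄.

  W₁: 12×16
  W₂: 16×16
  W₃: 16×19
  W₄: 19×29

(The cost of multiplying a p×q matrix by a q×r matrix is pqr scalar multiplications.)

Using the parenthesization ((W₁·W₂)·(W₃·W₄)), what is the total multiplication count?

17456

(W₁·W₂): 12×16 by 16×16 → 12×16, cost 12·16·16 = 3072
(W₃·W₄): 16×19 by 19×29 → 16×29, cost 16·19·29 = 8816
((W₁·W₂)·(W₃·W₄)): 12×16 by 16×29 → 12×29, cost 12·16·29 = 5568; cumulative 17456
Total: 17456 scalar multiplications.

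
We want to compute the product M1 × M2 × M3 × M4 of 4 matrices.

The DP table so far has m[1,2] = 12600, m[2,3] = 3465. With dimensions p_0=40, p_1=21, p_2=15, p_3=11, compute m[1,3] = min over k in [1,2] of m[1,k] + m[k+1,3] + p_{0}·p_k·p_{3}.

12705

m[1,3] = min over k∈[1,2] of m[1,k]+m[k+1,3]+p_{0}·p_k·p_{3}.
k=1: 0 + 3465 + 40·21·11 = 12705; k=2: 12600 + 0 + 40·15·11 = 19200.
Minimum: 12705 at k=1.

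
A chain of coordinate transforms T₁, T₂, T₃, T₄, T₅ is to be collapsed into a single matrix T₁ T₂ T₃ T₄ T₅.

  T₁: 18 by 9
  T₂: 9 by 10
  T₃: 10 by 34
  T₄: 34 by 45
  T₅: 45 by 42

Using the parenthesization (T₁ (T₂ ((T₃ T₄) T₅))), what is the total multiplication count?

44784

(T₃ T₄): 10×34 by 34×45 → 10×45, cost 10·34·45 = 15300
((T₃ T₄) T₅): 10×45 by 45×42 → 10×42, cost 10·45·42 = 18900; cumulative 34200
(T₂ ((T₃ T₄) T₅)): 9×10 by 10×42 → 9×42, cost 9·10·42 = 3780; cumulative 37980
(T₁ (T₂ ((T₃ T₄) T₅))): 18×9 by 9×42 → 18×42, cost 18·9·42 = 6804; cumulative 44784
Total: 44784 scalar multiplications.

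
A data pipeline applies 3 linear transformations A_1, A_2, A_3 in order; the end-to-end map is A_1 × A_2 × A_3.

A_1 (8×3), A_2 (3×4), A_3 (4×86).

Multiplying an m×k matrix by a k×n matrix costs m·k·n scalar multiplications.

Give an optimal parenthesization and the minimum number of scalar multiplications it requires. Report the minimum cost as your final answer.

(A_1 × (A_2 × A_3)): cost 3096.
((A_1 × A_2) × A_3): cost 2848.
Optimal: ((A_1 × A_2) × A_3) with cost 2848.

2848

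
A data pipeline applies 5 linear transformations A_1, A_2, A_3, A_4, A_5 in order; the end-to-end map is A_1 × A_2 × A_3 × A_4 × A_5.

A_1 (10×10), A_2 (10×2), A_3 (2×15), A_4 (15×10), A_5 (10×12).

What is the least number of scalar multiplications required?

980

Adjacent pairs: A_1A_2 = 10·10·2 = 200; A_2A_3 = 10·2·15 = 300; A_3A_4 = 2·15·10 = 300; A_4A_5 = 15·10·12 = 1800.
Length 3: A_1..A_3: k=1: 0+300+10·10·15=1800; k=2: 200+0+10·2·15=500 → min 500 | A_2..A_4: k=2: 0+300+10·2·10=500; k=3: 300+0+10·15·10=1800 → min 500 | A_3..A_5: k=3: 0+1800+2·15·12=2160; k=4: 300+0+2·10·12=540 → min 540.
Length 4: A_1..A_4: k=1: 0+500+10·10·10=1500; k=2: 200+300+10·2·10=700; k=3: 500+0+10·15·10=2000 → min 700 | A_2..A_5: k=2: 0+540+10·2·12=780; k=3: 300+1800+10·15·12=3900; k=4: 500+0+10·10·12=1700 → min 780.
Length 5: A_1..A_5: k=1: 0+780+10·10·12=1980; k=2: 200+540+10·2·12=980; k=3: 500+1800+10·15·12=4100; k=4: 700+0+10·10·12=1900 → min 980.
Optimal order: ((A_1 × A_2) × ((A_3 × A_4) × A_5)) with cost 980.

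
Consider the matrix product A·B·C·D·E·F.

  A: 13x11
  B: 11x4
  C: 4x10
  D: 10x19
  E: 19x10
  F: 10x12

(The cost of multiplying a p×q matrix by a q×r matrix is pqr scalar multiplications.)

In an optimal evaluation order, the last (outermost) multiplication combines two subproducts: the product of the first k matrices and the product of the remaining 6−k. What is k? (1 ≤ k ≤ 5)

Adjacent pairs: AB = 13·11·4 = 572; BC = 11·4·10 = 440; CD = 4·10·19 = 760; DE = 10·19·10 = 1900; EF = 19·10·12 = 2280.
Length 3: A..C: k=1: 0+440+13·11·10=1870; k=2: 572+0+13·4·10=1092 → min 1092 | B..D: k=2: 0+760+11·4·19=1596; k=3: 440+0+11·10·19=2530 → min 1596 | C..E: k=3: 0+1900+4·10·10=2300; k=4: 760+0+4·19·10=1520 → min 1520 | D..F: k=4: 0+2280+10·19·12=4560; k=5: 1900+0+10·10·12=3100 → min 3100.
Length 4: A..D: k=1: 0+1596+13·11·19=4313; k=2: 572+760+13·4·19=2320; k=3: 1092+0+13·10·19=3562 → min 2320 | B..E: k=2: 0+1520+11·4·10=1960; k=3: 440+1900+11·10·10=3440; k=4: 1596+0+11·19·10=3686 → min 1960 | C..F: k=3: 0+3100+4·10·12=3580; k=4: 760+2280+4·19·12=3952; k=5: 1520+0+4·10·12=2000 → min 2000.
Length 5: A..E: k=1: 0+1960+13·11·10=3390; k=2: 572+1520+13·4·10=2612; k=3: 1092+1900+13·10·10=4292; k=4: 2320+0+13·19·10=4790 → min 2612 | B..F: k=2: 0+2000+11·4·12=2528; k=3: 440+3100+11·10·12=4860; k=4: 1596+2280+11·19·12=6384; k=5: 1960+0+11·10·12=3280 → min 2528.
Top-level splits: k=1: (A..A)·(B..F) → 0+2528+13·11·12 = 4244; k=2: (A..B)·(C..F) → 572+2000+13·4·12 = 3196; k=3: (A..C)·(D..F) → 1092+3100+13·10·12 = 5752; k=4: (A..D)·(E..F) → 2320+2280+13·19·12 = 7564; k=5: (A..E)·(F..F) → 2612+0+13·10·12 = 4172.
Best split is after B, i.e. k = 2.

2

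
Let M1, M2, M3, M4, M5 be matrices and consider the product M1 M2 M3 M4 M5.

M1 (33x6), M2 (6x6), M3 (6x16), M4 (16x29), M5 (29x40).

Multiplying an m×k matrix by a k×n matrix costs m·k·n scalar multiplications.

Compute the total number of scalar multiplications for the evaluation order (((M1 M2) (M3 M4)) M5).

(M1 M2): 33×6 by 6×6 → 33×6, cost 33·6·6 = 1188
(M3 M4): 6×16 by 16×29 → 6×29, cost 6·16·29 = 2784
((M1 M2) (M3 M4)): 33×6 by 6×29 → 33×29, cost 33·6·29 = 5742; cumulative 9714
(((M1 M2) (M3 M4)) M5): 33×29 by 29×40 → 33×40, cost 33·29·40 = 38280; cumulative 47994
Total: 47994 scalar multiplications.

47994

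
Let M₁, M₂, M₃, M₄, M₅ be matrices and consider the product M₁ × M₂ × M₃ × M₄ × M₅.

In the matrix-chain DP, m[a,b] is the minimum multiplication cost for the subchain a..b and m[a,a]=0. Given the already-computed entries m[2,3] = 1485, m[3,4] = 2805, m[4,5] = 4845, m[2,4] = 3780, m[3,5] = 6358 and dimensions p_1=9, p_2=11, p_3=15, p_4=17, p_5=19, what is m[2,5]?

6687

m[2,5] = min over k∈[2,4] of m[2,k]+m[k+1,5]+p_{1}·p_k·p_{5}.
k=2: 0 + 6358 + 9·11·19 = 8239; k=3: 1485 + 4845 + 9·15·19 = 8895; k=4: 3780 + 0 + 9·17·19 = 6687.
Minimum: 6687 at k=4.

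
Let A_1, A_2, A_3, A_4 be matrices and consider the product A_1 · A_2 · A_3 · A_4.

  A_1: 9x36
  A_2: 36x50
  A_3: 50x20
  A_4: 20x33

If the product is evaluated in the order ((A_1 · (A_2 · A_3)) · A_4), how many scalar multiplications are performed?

48420

(A_2 · A_3): 36×50 by 50×20 → 36×20, cost 36·50·20 = 36000
(A_1 · (A_2 · A_3)): 9×36 by 36×20 → 9×20, cost 9·36·20 = 6480; cumulative 42480
((A_1 · (A_2 · A_3)) · A_4): 9×20 by 20×33 → 9×33, cost 9·20·33 = 5940; cumulative 48420
Total: 48420 scalar multiplications.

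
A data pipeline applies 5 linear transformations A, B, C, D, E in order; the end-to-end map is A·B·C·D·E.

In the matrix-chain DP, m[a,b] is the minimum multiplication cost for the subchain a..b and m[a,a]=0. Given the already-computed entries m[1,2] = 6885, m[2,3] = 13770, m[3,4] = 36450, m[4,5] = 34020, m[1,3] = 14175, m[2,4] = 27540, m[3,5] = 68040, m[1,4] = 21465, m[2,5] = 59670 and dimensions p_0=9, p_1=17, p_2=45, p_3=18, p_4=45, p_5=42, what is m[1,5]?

m[1,5] = min over k∈[1,4] of m[1,k]+m[k+1,5]+p_{0}·p_k·p_{5}.
k=1: 0 + 59670 + 9·17·42 = 66096; k=2: 6885 + 68040 + 9·45·42 = 91935; k=3: 14175 + 34020 + 9·18·42 = 54999; k=4: 21465 + 0 + 9·45·42 = 38475.
Minimum: 38475 at k=4.

38475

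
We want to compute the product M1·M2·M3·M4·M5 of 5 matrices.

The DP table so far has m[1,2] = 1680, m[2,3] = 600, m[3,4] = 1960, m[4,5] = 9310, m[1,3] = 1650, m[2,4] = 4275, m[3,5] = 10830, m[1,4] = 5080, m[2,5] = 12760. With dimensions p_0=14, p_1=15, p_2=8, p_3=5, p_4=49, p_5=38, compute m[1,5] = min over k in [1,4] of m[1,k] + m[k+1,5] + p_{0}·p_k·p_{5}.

13620

m[1,5] = min over k∈[1,4] of m[1,k]+m[k+1,5]+p_{0}·p_k·p_{5}.
k=1: 0 + 12760 + 14·15·38 = 20740; k=2: 1680 + 10830 + 14·8·38 = 16766; k=3: 1650 + 9310 + 14·5·38 = 13620; k=4: 5080 + 0 + 14·49·38 = 31148.
Minimum: 13620 at k=3.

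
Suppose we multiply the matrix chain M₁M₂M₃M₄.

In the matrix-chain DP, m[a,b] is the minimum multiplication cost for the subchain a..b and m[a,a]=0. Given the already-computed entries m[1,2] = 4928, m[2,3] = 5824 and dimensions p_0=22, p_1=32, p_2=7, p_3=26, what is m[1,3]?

m[1,3] = min over k∈[1,2] of m[1,k]+m[k+1,3]+p_{0}·p_k·p_{3}.
k=1: 0 + 5824 + 22·32·26 = 24128; k=2: 4928 + 0 + 22·7·26 = 8932.
Minimum: 8932 at k=2.

8932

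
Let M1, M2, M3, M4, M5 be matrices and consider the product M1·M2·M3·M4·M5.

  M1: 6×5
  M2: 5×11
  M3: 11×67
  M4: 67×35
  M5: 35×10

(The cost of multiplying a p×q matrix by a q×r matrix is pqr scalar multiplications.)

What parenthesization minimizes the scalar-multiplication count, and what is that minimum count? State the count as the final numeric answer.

Adjacent pairs: M1M2 = 6·5·11 = 330; M2M3 = 5·11·67 = 3685; M3M4 = 11·67·35 = 25795; M4M5 = 67·35·10 = 23450.
Length 3: M1..M3: k=1: 0+3685+6·5·67=5695; k=2: 330+0+6·11·67=4752 → min 4752 | M2..M4: k=2: 0+25795+5·11·35=27720; k=3: 3685+0+5·67·35=15410 → min 15410 | M3..M5: k=3: 0+23450+11·67·10=30820; k=4: 25795+0+11·35·10=29645 → min 29645.
Length 4: M1..M4: k=1: 0+15410+6·5·35=16460; k=2: 330+25795+6·11·35=28435; k=3: 4752+0+6·67·35=18822 → min 16460 | M2..M5: k=2: 0+29645+5·11·10=30195; k=3: 3685+23450+5·67·10=30485; k=4: 15410+0+5·35·10=17160 → min 17160.
Length 5: M1..M5: k=1: 0+17160+6·5·10=17460; k=2: 330+29645+6·11·10=30635; k=3: 4752+23450+6·67·10=32222; k=4: 16460+0+6·35·10=18560 → min 17460.
Optimal parenthesization: (M1·(((M2·M3)·M4)·M5)) with cost 17460.

17460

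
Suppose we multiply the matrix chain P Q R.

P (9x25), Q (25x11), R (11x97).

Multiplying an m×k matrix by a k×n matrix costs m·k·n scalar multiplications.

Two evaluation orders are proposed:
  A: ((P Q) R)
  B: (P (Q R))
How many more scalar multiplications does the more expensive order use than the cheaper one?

36422

Order A = ((P Q) R): (P Q): 9×25 by 25×11 → 9×11, cost 9·25·11 = 2475; ((P Q) R): 9×11 by 11×97 → 9×97, cost 9·11·97 = 9603; cumulative 12078. Total 12078.
Order B = (P (Q R)): (Q R): 25×11 by 11×97 → 25×97, cost 25·11·97 = 26675; (P (Q R)): 9×25 by 25×97 → 9×97, cost 9·25·97 = 21825; cumulative 48500. Total 48500.
Difference: |12078 − 48500| = 36422.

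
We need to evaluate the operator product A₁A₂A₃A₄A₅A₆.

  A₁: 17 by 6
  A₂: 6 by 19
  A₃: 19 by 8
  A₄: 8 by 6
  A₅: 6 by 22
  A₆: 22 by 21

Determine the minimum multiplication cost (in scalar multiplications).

6726

Adjacent pairs: A₁A₂ = 17·6·19 = 1938; A₂A₃ = 6·19·8 = 912; A₃A₄ = 19·8·6 = 912; A₄A₅ = 8·6·22 = 1056; A₅A₆ = 6·22·21 = 2772.
Length 3: A₁..A₃: k=1: 0+912+17·6·8=1728; k=2: 1938+0+17·19·8=4522 → min 1728 | A₂..A₄: k=2: 0+912+6·19·6=1596; k=3: 912+0+6·8·6=1200 → min 1200 | A₃..A₅: k=3: 0+1056+19·8·22=4400; k=4: 912+0+19·6·22=3420 → min 3420 | A₄..A₆: k=4: 0+2772+8·6·21=3780; k=5: 1056+0+8·22·21=4752 → min 3780.
Length 4: A₁..A₄: k=1: 0+1200+17·6·6=1812; k=2: 1938+912+17·19·6=4788; k=3: 1728+0+17·8·6=2544 → min 1812 | A₂..A₅: k=2: 0+3420+6·19·22=5928; k=3: 912+1056+6·8·22=3024; k=4: 1200+0+6·6·22=1992 → min 1992 | A₃..A₆: k=3: 0+3780+19·8·21=6972; k=4: 912+2772+19·6·21=6078; k=5: 3420+0+19·22·21=12198 → min 6078.
Length 5: A₁..A₅: k=1: 0+1992+17·6·22=4236; k=2: 1938+3420+17·19·22=12464; k=3: 1728+1056+17·8·22=5776; k=4: 1812+0+17·6·22=4056 → min 4056 | A₂..A₆: k=2: 0+6078+6·19·21=8472; k=3: 912+3780+6·8·21=5700; k=4: 1200+2772+6·6·21=4728; k=5: 1992+0+6·22·21=4764 → min 4728.
Length 6: A₁..A₆: k=1: 0+4728+17·6·21=6870; k=2: 1938+6078+17·19·21=14799; k=3: 1728+3780+17·8·21=8364; k=4: 1812+2772+17·6·21=6726; k=5: 4056+0+17·22·21=11910 → min 6726.
Optimal order: ((A₁((A₂A₃)A₄))(A₅A₆)) with cost 6726.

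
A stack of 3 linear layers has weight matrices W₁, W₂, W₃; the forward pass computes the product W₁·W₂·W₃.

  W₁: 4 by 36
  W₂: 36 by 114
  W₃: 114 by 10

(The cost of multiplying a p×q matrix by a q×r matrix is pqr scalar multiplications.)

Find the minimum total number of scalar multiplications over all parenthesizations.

Order (W₁·(W₂·W₃)): (W₂·W₃): 36×114 by 114×10 → 36×10, cost 36·114·10 = 41040; (W₁·(W₂·W₃)): 4×36 by 36×10 → 4×10, cost 4·36·10 = 1440; cumulative 42480. Total 42480.
Order ((W₁·W₂)·W₃): (W₁·W₂): 4×36 by 36×114 → 4×114, cost 4·36·114 = 16416; ((W₁·W₂)·W₃): 4×114 by 114×10 → 4×10, cost 4·114·10 = 4560; cumulative 20976. Total 20976.
Minimum: 20976.

20976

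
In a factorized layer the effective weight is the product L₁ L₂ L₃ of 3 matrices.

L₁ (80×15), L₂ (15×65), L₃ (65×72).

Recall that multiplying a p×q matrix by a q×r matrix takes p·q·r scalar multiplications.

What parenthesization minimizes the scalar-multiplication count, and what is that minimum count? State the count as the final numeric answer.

156600

(L₁ (L₂ L₃)): cost 156600.
((L₁ L₂) L₃): cost 452400.
Optimal: (L₁ (L₂ L₃)) with cost 156600.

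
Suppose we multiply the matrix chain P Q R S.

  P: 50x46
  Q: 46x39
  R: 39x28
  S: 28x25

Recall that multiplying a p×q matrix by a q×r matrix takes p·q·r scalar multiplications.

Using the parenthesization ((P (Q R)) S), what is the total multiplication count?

149632

(Q R): 46×39 by 39×28 → 46×28, cost 46·39·28 = 50232
(P (Q R)): 50×46 by 46×28 → 50×28, cost 50·46·28 = 64400; cumulative 114632
((P (Q R)) S): 50×28 by 28×25 → 50×25, cost 50·28·25 = 35000; cumulative 149632
Total: 149632 scalar multiplications.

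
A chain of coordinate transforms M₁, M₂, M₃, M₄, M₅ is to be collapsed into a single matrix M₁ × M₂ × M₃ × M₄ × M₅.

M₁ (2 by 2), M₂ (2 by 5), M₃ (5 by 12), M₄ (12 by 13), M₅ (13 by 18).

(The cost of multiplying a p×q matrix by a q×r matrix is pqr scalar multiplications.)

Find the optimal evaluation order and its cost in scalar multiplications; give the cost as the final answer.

Adjacent pairs: M₁M₂ = 2·2·5 = 20; M₂M₃ = 2·5·12 = 120; M₃M₄ = 5·12·13 = 780; M₄M₅ = 12·13·18 = 2808.
Length 3: M₁..M₃: k=1: 0+120+2·2·12=168; k=2: 20+0+2·5·12=140 → min 140 | M₂..M₄: k=2: 0+780+2·5·13=910; k=3: 120+0+2·12·13=432 → min 432 | M₃..M₅: k=3: 0+2808+5·12·18=3888; k=4: 780+0+5·13·18=1950 → min 1950.
Length 4: M₁..M₄: k=1: 0+432+2·2·13=484; k=2: 20+780+2·5·13=930; k=3: 140+0+2·12·13=452 → min 452 | M₂..M₅: k=2: 0+1950+2·5·18=2130; k=3: 120+2808+2·12·18=3360; k=4: 432+0+2·13·18=900 → min 900.
Length 5: M₁..M₅: k=1: 0+900+2·2·18=972; k=2: 20+1950+2·5·18=2150; k=3: 140+2808+2·12·18=3380; k=4: 452+0+2·13·18=920 → min 920.
Optimal parenthesization: ((((M₁ × M₂) × M₃) × M₄) × M₅) with cost 920.

920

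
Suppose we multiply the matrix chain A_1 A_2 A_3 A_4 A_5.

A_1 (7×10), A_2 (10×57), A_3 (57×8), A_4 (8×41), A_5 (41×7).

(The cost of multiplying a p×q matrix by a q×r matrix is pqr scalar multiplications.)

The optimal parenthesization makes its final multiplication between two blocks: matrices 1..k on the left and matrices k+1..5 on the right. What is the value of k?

Adjacent pairs: A_1A_2 = 7·10·57 = 3990; A_2A_3 = 10·57·8 = 4560; A_3A_4 = 57·8·41 = 18696; A_4A_5 = 8·41·7 = 2296.
Length 3: A_1..A_3: k=1: 0+4560+7·10·8=5120; k=2: 3990+0+7·57·8=7182 → min 5120 | A_2..A_4: k=2: 0+18696+10·57·41=42066; k=3: 4560+0+10·8·41=7840 → min 7840 | A_3..A_5: k=3: 0+2296+57·8·7=5488; k=4: 18696+0+57·41·7=35055 → min 5488.
Length 4: A_1..A_4: k=1: 0+7840+7·10·41=10710; k=2: 3990+18696+7·57·41=39045; k=3: 5120+0+7·8·41=7416 → min 7416 | A_2..A_5: k=2: 0+5488+10·57·7=9478; k=3: 4560+2296+10·8·7=7416; k=4: 7840+0+10·41·7=10710 → min 7416.
Top-level splits: k=1: (A_1..A_1)·(A_2..A_5) → 0+7416+7·10·7 = 7906; k=2: (A_1..A_2)·(A_3..A_5) → 3990+5488+7·57·7 = 12271; k=3: (A_1..A_3)·(A_4..A_5) → 5120+2296+7·8·7 = 7808; k=4: (A_1..A_4)·(A_5..A_5) → 7416+0+7·41·7 = 9425.
Best split is after A_3, i.e. k = 3.

3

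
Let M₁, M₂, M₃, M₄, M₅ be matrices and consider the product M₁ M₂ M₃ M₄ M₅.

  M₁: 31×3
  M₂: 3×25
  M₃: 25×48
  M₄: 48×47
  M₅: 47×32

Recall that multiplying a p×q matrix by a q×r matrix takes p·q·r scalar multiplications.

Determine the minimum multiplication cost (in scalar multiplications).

Adjacent pairs: M₁M₂ = 31·3·25 = 2325; M₂M₃ = 3·25·48 = 3600; M₃M₄ = 25·48·47 = 56400; M₄M₅ = 48·47·32 = 72192.
Length 3: M₁..M₃: k=1: 0+3600+31·3·48=8064; k=2: 2325+0+31·25·48=39525 → min 8064 | M₂..M₄: k=2: 0+56400+3·25·47=59925; k=3: 3600+0+3·48·47=10368 → min 10368 | M₃..M₅: k=3: 0+72192+25·48·32=110592; k=4: 56400+0+25·47·32=94000 → min 94000.
Length 4: M₁..M₄: k=1: 0+10368+31·3·47=14739; k=2: 2325+56400+31·25·47=95150; k=3: 8064+0+31·48·47=78000 → min 14739 | M₂..M₅: k=2: 0+94000+3·25·32=96400; k=3: 3600+72192+3·48·32=80400; k=4: 10368+0+3·47·32=14880 → min 14880.
Length 5: M₁..M₅: k=1: 0+14880+31·3·32=17856; k=2: 2325+94000+31·25·32=121125; k=3: 8064+72192+31·48·32=127872; k=4: 14739+0+31·47·32=61363 → min 17856.
Optimal order: (M₁ (((M₂ M₃) M₄) M₅)) with cost 17856.

17856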